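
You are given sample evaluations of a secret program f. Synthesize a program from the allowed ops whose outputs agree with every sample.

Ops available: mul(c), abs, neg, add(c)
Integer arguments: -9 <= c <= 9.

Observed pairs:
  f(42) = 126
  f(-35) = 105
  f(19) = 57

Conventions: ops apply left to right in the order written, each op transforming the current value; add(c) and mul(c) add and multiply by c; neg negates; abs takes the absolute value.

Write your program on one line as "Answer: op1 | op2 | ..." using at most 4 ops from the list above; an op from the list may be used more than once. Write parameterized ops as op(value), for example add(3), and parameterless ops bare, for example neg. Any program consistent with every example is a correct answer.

neg | abs | mul(3)

Check, running the answer program on each example:
  42 -> -42 -> 42 -> 126
  -35 -> 35 -> 35 -> 105
  19 -> -19 -> 19 -> 57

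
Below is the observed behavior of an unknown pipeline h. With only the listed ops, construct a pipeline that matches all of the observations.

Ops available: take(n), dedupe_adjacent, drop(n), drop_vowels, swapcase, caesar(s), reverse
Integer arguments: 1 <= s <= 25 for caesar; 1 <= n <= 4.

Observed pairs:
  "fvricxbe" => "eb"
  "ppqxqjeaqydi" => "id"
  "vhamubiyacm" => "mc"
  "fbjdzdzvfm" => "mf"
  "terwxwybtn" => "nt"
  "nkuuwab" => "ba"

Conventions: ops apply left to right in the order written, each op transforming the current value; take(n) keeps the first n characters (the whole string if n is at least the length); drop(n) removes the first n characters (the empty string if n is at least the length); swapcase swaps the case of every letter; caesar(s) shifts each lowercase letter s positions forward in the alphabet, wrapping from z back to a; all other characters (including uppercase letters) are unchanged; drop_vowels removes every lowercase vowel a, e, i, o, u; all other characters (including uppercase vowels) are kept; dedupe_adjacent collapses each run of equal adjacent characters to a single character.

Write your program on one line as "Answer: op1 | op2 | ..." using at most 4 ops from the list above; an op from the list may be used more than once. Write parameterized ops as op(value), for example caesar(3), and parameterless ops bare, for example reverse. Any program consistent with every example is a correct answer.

drop(2) | dedupe_adjacent | reverse | take(2)

Check, running the answer program on each example:
  "fvricxbe" -> "ricxbe" -> "ricxbe" -> "ebxcir" -> "eb"
  "ppqxqjeaqydi" -> "qxqjeaqydi" -> "qxqjeaqydi" -> "idyqaejqxq" -> "id"
  "vhamubiyacm" -> "amubiyacm" -> "amubiyacm" -> "mcayibuma" -> "mc"
  "fbjdzdzvfm" -> "jdzdzvfm" -> "jdzdzvfm" -> "mfvzdzdj" -> "mf"
  "terwxwybtn" -> "rwxwybtn" -> "rwxwybtn" -> "ntbywxwr" -> "nt"
  "nkuuwab" -> "uuwab" -> "uwab" -> "bawu" -> "ba"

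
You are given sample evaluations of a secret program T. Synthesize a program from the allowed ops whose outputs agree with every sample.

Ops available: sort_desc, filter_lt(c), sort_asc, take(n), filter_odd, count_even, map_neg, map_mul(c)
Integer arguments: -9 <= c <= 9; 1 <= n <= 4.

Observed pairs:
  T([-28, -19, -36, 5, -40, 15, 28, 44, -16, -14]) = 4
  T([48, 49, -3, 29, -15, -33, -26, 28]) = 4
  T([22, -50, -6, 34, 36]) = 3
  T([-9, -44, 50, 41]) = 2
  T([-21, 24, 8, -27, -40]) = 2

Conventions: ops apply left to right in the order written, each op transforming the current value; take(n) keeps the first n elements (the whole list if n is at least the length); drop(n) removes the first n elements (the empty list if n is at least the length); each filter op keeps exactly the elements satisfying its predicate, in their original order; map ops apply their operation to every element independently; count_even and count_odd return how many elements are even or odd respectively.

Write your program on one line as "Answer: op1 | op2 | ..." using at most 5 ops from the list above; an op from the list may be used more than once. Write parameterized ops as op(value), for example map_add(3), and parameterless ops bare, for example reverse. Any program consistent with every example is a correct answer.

map_mul(-6) | sort_desc | sort_asc | filter_lt(7) | count_even

Check, running the answer program on each example:
  [-28, -19, -36, 5, -40, 15, 28, 44, -16, -14] -> [168, 114, 216, -30, 240, -90, -168, -264, 96, 84] -> [240, 216, 168, 114, 96, 84, -30, -90, -168, -264] -> [-264, -168, -90, -30, 84, 96, 114, 168, 216, 240] -> [-264, -168, -90, -30] -> 4
  [48, 49, -3, 29, -15, -33, -26, 28] -> [-288, -294, 18, -174, 90, 198, 156, -168] -> [198, 156, 90, 18, -168, -174, -288, -294] -> [-294, -288, -174, -168, 18, 90, 156, 198] -> [-294, -288, -174, -168] -> 4
  [22, -50, -6, 34, 36] -> [-132, 300, 36, -204, -216] -> [300, 36, -132, -204, -216] -> [-216, -204, -132, 36, 300] -> [-216, -204, -132] -> 3
  [-9, -44, 50, 41] -> [54, 264, -300, -246] -> [264, 54, -246, -300] -> [-300, -246, 54, 264] -> [-300, -246] -> 2
  [-21, 24, 8, -27, -40] -> [126, -144, -48, 162, 240] -> [240, 162, 126, -48, -144] -> [-144, -48, 126, 162, 240] -> [-144, -48] -> 2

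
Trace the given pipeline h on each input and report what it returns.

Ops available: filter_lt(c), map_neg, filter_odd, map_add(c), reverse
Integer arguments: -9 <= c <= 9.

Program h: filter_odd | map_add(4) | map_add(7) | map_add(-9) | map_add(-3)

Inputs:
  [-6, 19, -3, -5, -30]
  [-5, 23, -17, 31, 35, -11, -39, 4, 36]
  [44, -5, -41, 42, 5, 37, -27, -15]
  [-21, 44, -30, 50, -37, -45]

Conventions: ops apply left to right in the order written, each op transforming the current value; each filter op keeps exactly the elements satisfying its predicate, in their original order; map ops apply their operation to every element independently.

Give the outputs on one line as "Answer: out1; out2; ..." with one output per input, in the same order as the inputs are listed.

[18, -4, -6]; [-6, 22, -18, 30, 34, -12, -40]; [-6, -42, 4, 36, -28, -16]; [-22, -38, -46]

Execution, op by op:
  [-6, 19, -3, -5, -30] -> [19, -3, -5] -> [23, 1, -1] -> [30, 8, 6] -> [21, -1, -3] -> [18, -4, -6]
  [-5, 23, -17, 31, 35, -11, -39, 4, 36] -> [-5, 23, -17, 31, 35, -11, -39] -> [-1, 27, -13, 35, 39, -7, -35] -> [6, 34, -6, 42, 46, 0, -28] -> [-3, 25, -15, 33, 37, -9, -37] -> [-6, 22, -18, 30, 34, -12, -40]
  [44, -5, -41, 42, 5, 37, -27, -15] -> [-5, -41, 5, 37, -27, -15] -> [-1, -37, 9, 41, -23, -11] -> [6, -30, 16, 48, -16, -4] -> [-3, -39, 7, 39, -25, -13] -> [-6, -42, 4, 36, -28, -16]
  [-21, 44, -30, 50, -37, -45] -> [-21, -37, -45] -> [-17, -33, -41] -> [-10, -26, -34] -> [-19, -35, -43] -> [-22, -38, -46]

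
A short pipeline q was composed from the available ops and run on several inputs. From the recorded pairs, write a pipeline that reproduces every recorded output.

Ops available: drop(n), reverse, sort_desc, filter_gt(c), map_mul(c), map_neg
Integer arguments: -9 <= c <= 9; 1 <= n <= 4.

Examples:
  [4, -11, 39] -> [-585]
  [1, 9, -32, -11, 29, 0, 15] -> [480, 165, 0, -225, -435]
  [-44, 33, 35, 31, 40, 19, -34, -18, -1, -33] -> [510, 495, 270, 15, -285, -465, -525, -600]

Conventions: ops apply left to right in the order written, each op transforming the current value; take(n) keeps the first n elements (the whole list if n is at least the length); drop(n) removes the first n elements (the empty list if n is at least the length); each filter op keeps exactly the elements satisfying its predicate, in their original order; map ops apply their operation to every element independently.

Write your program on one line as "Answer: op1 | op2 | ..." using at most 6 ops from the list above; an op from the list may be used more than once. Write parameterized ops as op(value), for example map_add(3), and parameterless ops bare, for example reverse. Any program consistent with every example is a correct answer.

drop(2) | map_mul(5) | sort_desc | map_neg | sort_desc | map_mul(3)

Check, running the answer program on each example:
  [4, -11, 39] -> [39] -> [195] -> [195] -> [-195] -> [-195] -> [-585]
  [1, 9, -32, -11, 29, 0, 15] -> [-32, -11, 29, 0, 15] -> [-160, -55, 145, 0, 75] -> [145, 75, 0, -55, -160] -> [-145, -75, 0, 55, 160] -> [160, 55, 0, -75, -145] -> [480, 165, 0, -225, -435]
  [-44, 33, 35, 31, 40, 19, -34, -18, -1, -33] -> [35, 31, 40, 19, -34, -18, -1, -33] -> [175, 155, 200, 95, -170, -90, -5, -165] -> [200, 175, 155, 95, -5, -90, -165, -170] -> [-200, -175, -155, -95, 5, 90, 165, 170] -> [170, 165, 90, 5, -95, -155, -175, -200] -> [510, 495, 270, 15, -285, -465, -525, -600]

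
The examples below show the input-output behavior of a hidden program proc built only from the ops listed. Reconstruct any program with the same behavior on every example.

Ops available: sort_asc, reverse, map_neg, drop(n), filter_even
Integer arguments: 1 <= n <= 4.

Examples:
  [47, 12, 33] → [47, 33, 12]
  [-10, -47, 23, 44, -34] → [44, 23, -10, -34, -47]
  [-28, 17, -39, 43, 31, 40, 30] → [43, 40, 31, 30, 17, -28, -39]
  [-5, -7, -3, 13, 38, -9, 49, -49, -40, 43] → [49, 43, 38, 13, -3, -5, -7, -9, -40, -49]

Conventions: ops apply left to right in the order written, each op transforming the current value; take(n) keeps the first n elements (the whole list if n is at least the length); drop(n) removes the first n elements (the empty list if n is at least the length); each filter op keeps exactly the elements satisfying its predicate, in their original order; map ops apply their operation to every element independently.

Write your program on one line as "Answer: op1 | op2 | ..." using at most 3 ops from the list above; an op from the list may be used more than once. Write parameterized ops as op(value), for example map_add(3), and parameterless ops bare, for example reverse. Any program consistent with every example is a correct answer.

reverse | sort_asc | reverse

Check, running the answer program on each example:
  [47, 12, 33] -> [33, 12, 47] -> [12, 33, 47] -> [47, 33, 12]
  [-10, -47, 23, 44, -34] -> [-34, 44, 23, -47, -10] -> [-47, -34, -10, 23, 44] -> [44, 23, -10, -34, -47]
  [-28, 17, -39, 43, 31, 40, 30] -> [30, 40, 31, 43, -39, 17, -28] -> [-39, -28, 17, 30, 31, 40, 43] -> [43, 40, 31, 30, 17, -28, -39]
  [-5, -7, -3, 13, 38, -9, 49, -49, -40, 43] -> [43, -40, -49, 49, -9, 38, 13, -3, -7, -5] -> [-49, -40, -9, -7, -5, -3, 13, 38, 43, 49] -> [49, 43, 38, 13, -3, -5, -7, -9, -40, -49]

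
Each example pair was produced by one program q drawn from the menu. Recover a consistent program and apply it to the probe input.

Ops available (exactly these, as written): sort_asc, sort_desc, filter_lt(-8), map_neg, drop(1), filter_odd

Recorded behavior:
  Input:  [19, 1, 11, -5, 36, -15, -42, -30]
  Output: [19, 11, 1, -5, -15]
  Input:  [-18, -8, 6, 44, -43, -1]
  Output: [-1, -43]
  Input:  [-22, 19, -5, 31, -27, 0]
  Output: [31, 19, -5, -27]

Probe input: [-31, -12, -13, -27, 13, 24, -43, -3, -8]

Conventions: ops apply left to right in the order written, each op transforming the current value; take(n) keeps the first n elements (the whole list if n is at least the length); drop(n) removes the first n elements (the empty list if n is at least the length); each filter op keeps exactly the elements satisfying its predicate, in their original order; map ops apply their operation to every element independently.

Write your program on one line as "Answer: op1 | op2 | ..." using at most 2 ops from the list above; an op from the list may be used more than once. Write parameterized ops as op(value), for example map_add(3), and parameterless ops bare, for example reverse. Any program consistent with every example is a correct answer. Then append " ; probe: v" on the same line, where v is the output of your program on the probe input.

filter_odd | sort_desc ; probe: [13, -3, -13, -27, -31, -43]

Check, running the answer program on each example:
  [19, 1, 11, -5, 36, -15, -42, -30] -> [19, 1, 11, -5, -15] -> [19, 11, 1, -5, -15]
  [-18, -8, 6, 44, -43, -1] -> [-43, -1] -> [-1, -43]
  [-22, 19, -5, 31, -27, 0] -> [19, -5, 31, -27] -> [31, 19, -5, -27]
  probe: [-31, -12, -13, -27, 13, 24, -43, -3, -8] -> [-31, -13, -27, 13, -43, -3] -> [13, -3, -13, -27, -31, -43]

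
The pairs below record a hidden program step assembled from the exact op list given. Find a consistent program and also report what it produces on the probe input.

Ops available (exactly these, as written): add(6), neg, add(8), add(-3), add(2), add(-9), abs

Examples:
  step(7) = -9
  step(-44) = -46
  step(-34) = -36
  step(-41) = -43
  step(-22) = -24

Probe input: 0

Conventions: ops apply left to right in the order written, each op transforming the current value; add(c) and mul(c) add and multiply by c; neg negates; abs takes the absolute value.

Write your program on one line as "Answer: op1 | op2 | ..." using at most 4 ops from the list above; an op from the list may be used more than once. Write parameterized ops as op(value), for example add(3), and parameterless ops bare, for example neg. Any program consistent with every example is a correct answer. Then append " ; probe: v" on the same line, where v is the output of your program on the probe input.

abs | add(2) | neg ; probe: -2

Check, running the answer program on each example:
  7 -> 7 -> 9 -> -9
  -44 -> 44 -> 46 -> -46
  -34 -> 34 -> 36 -> -36
  -41 -> 41 -> 43 -> -43
  -22 -> 22 -> 24 -> -24
  probe: 0 -> 0 -> 2 -> -2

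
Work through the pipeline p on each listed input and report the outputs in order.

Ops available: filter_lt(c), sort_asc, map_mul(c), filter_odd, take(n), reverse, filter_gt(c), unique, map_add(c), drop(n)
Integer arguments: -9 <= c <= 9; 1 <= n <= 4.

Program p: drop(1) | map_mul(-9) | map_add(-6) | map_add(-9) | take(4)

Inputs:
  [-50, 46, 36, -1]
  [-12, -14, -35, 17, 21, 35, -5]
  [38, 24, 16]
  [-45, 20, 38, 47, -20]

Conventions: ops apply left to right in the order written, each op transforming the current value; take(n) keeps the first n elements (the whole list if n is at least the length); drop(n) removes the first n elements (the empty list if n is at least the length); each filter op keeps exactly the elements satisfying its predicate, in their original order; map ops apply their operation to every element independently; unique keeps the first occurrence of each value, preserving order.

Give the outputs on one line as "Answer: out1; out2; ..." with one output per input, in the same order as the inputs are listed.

Execution, op by op:
  [-50, 46, 36, -1] -> [46, 36, -1] -> [-414, -324, 9] -> [-420, -330, 3] -> [-429, -339, -6] -> [-429, -339, -6]
  [-12, -14, -35, 17, 21, 35, -5] -> [-14, -35, 17, 21, 35, -5] -> [126, 315, -153, -189, -315, 45] -> [120, 309, -159, -195, -321, 39] -> [111, 300, -168, -204, -330, 30] -> [111, 300, -168, -204]
  [38, 24, 16] -> [24, 16] -> [-216, -144] -> [-222, -150] -> [-231, -159] -> [-231, -159]
  [-45, 20, 38, 47, -20] -> [20, 38, 47, -20] -> [-180, -342, -423, 180] -> [-186, -348, -429, 174] -> [-195, -357, -438, 165] -> [-195, -357, -438, 165]

[-429, -339, -6]; [111, 300, -168, -204]; [-231, -159]; [-195, -357, -438, 165]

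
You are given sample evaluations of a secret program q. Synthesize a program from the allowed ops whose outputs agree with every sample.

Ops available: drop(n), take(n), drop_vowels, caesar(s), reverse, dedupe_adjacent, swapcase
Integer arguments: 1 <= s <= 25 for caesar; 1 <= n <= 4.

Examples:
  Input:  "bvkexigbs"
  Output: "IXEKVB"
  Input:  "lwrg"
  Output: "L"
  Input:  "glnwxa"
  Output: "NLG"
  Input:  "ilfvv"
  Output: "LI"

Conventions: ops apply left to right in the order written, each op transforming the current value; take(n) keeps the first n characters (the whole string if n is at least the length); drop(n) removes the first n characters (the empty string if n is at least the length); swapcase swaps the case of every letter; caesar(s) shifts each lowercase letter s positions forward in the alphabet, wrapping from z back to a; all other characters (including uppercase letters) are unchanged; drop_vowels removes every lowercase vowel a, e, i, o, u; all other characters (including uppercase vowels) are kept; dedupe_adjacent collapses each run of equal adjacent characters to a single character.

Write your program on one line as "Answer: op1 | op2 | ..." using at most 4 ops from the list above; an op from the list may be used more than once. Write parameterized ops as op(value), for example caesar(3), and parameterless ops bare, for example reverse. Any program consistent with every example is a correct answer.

swapcase | reverse | drop(1) | drop(2)

Check, running the answer program on each example:
  "bvkexigbs" -> "BVKEXIGBS" -> "SBGIXEKVB" -> "BGIXEKVB" -> "IXEKVB"
  "lwrg" -> "LWRG" -> "GRWL" -> "RWL" -> "L"
  "glnwxa" -> "GLNWXA" -> "AXWNLG" -> "XWNLG" -> "NLG"
  "ilfvv" -> "ILFVV" -> "VVFLI" -> "VFLI" -> "LI"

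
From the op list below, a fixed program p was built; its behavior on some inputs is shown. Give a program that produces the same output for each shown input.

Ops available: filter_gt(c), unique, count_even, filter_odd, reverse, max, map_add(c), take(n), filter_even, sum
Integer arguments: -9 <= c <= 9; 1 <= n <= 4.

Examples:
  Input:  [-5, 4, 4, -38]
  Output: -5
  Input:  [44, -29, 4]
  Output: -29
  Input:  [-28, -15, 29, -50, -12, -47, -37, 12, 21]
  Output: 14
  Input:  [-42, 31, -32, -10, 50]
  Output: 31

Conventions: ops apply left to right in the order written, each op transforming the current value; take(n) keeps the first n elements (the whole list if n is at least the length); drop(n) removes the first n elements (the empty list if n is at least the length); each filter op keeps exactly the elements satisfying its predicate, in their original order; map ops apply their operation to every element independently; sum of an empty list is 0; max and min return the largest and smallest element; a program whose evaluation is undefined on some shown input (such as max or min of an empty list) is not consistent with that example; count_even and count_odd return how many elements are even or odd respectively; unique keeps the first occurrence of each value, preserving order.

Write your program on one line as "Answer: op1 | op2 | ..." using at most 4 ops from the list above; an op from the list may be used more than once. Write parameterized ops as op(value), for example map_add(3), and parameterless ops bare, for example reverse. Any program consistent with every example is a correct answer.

filter_odd | take(4) | take(2) | sum

Check, running the answer program on each example:
  [-5, 4, 4, -38] -> [-5] -> [-5] -> [-5] -> -5
  [44, -29, 4] -> [-29] -> [-29] -> [-29] -> -29
  [-28, -15, 29, -50, -12, -47, -37, 12, 21] -> [-15, 29, -47, -37, 21] -> [-15, 29, -47, -37] -> [-15, 29] -> 14
  [-42, 31, -32, -10, 50] -> [31] -> [31] -> [31] -> 31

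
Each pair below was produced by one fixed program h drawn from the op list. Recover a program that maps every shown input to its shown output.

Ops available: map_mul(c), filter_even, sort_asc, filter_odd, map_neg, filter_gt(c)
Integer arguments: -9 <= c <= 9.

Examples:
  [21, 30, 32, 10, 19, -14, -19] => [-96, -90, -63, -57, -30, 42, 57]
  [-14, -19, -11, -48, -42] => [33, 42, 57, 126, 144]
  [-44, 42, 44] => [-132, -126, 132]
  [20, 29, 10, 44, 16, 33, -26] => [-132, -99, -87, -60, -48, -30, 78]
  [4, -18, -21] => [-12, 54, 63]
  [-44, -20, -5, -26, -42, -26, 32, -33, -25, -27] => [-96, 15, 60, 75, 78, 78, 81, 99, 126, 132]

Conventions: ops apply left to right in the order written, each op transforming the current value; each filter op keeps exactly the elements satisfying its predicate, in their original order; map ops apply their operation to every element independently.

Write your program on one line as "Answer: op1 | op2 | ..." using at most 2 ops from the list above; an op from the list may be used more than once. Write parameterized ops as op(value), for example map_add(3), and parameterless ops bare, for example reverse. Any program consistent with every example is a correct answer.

map_mul(-3) | sort_asc

Check, running the answer program on each example:
  [21, 30, 32, 10, 19, -14, -19] -> [-63, -90, -96, -30, -57, 42, 57] -> [-96, -90, -63, -57, -30, 42, 57]
  [-14, -19, -11, -48, -42] -> [42, 57, 33, 144, 126] -> [33, 42, 57, 126, 144]
  [-44, 42, 44] -> [132, -126, -132] -> [-132, -126, 132]
  [20, 29, 10, 44, 16, 33, -26] -> [-60, -87, -30, -132, -48, -99, 78] -> [-132, -99, -87, -60, -48, -30, 78]
  [4, -18, -21] -> [-12, 54, 63] -> [-12, 54, 63]
  [-44, -20, -5, -26, -42, -26, 32, -33, -25, -27] -> [132, 60, 15, 78, 126, 78, -96, 99, 75, 81] -> [-96, 15, 60, 75, 78, 78, 81, 99, 126, 132]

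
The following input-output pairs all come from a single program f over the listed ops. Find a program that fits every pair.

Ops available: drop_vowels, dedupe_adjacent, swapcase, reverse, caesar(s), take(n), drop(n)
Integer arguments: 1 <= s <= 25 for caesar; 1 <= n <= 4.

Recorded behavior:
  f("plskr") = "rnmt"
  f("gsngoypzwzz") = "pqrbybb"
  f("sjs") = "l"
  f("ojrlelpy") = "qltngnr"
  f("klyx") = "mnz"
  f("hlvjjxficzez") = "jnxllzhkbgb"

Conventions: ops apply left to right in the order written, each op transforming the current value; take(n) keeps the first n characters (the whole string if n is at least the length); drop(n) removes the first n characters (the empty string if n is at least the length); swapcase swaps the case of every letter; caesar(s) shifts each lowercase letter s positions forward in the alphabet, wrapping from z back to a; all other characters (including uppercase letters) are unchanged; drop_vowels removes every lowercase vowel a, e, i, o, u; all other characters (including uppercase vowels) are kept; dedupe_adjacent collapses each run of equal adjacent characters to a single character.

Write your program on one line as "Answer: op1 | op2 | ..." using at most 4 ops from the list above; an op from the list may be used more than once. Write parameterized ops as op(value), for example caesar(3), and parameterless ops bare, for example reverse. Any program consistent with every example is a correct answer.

caesar(24) | caesar(4) | drop_vowels

Check, running the answer program on each example:
  "plskr" -> "njqip" -> "rnumt" -> "rnmt"
  "gsngoypzwzz" -> "eqlemwnxuxx" -> "iupiqarbybb" -> "pqrbybb"
  "sjs" -> "qhq" -> "ulu" -> "l"
  "ojrlelpy" -> "mhpjcjnw" -> "qltngnra" -> "qltngnr"
  "klyx" -> "ijwv" -> "mnaz" -> "mnz"
  "hlvjjxficzez" -> "fjthhvdgaxcx" -> "jnxllzhkebgb" -> "jnxllzhkbgb"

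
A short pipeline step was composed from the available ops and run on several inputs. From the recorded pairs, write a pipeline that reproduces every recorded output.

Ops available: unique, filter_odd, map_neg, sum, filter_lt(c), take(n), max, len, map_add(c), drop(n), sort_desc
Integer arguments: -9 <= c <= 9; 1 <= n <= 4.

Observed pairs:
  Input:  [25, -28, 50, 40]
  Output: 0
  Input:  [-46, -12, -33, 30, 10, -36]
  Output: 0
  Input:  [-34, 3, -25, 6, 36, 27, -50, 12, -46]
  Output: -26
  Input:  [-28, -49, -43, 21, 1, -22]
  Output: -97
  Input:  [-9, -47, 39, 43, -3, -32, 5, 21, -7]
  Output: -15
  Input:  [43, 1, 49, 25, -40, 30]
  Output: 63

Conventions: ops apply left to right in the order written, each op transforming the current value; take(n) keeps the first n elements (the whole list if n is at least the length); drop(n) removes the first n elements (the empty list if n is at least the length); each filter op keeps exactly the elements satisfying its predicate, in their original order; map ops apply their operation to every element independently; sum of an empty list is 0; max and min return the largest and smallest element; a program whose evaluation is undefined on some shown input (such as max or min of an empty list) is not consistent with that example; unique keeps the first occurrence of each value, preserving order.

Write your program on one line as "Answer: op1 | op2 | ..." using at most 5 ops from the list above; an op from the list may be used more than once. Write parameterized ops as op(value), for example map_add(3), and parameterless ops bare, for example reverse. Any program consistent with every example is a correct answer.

filter_odd | sort_desc | map_add(-2) | drop(1) | sum

Check, running the answer program on each example:
  [25, -28, 50, 40] -> [25] -> [25] -> [23] -> [] -> 0
  [-46, -12, -33, 30, 10, -36] -> [-33] -> [-33] -> [-35] -> [] -> 0
  [-34, 3, -25, 6, 36, 27, -50, 12, -46] -> [3, -25, 27] -> [27, 3, -25] -> [25, 1, -27] -> [1, -27] -> -26
  [-28, -49, -43, 21, 1, -22] -> [-49, -43, 21, 1] -> [21, 1, -43, -49] -> [19, -1, -45, -51] -> [-1, -45, -51] -> -97
  [-9, -47, 39, 43, -3, -32, 5, 21, -7] -> [-9, -47, 39, 43, -3, 5, 21, -7] -> [43, 39, 21, 5, -3, -7, -9, -47] -> [41, 37, 19, 3, -5, -9, -11, -49] -> [37, 19, 3, -5, -9, -11, -49] -> -15
  [43, 1, 49, 25, -40, 30] -> [43, 1, 49, 25] -> [49, 43, 25, 1] -> [47, 41, 23, -1] -> [41, 23, -1] -> 63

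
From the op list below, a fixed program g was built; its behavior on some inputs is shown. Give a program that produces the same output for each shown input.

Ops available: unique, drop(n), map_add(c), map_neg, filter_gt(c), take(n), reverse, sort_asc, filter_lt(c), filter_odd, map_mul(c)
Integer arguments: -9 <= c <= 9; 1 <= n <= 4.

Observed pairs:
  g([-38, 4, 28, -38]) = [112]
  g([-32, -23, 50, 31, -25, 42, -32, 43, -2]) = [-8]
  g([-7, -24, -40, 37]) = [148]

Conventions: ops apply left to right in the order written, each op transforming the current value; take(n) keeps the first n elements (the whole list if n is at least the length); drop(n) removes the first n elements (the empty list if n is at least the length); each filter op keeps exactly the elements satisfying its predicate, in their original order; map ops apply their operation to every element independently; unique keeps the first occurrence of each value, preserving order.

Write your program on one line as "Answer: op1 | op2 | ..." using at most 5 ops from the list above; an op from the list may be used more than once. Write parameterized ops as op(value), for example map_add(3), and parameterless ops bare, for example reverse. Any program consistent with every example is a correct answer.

reverse | filter_gt(-5) | take(1) | map_mul(4)

Check, running the answer program on each example:
  [-38, 4, 28, -38] -> [-38, 28, 4, -38] -> [28, 4] -> [28] -> [112]
  [-32, -23, 50, 31, -25, 42, -32, 43, -2] -> [-2, 43, -32, 42, -25, 31, 50, -23, -32] -> [-2, 43, 42, 31, 50] -> [-2] -> [-8]
  [-7, -24, -40, 37] -> [37, -40, -24, -7] -> [37] -> [37] -> [148]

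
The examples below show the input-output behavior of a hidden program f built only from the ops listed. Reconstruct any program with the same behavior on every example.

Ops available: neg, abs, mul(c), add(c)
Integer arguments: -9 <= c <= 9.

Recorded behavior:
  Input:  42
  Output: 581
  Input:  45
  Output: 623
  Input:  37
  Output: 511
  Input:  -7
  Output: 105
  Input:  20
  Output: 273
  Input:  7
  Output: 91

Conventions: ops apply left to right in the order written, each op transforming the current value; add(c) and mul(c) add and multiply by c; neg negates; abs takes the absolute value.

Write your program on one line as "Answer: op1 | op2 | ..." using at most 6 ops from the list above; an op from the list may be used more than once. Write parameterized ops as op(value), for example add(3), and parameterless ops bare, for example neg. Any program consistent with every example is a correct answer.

mul(-7) | mul(2) | neg | add(-7) | abs

Check, running the answer program on each example:
  42 -> -294 -> -588 -> 588 -> 581 -> 581
  45 -> -315 -> -630 -> 630 -> 623 -> 623
  37 -> -259 -> -518 -> 518 -> 511 -> 511
  -7 -> 49 -> 98 -> -98 -> -105 -> 105
  20 -> -140 -> -280 -> 280 -> 273 -> 273
  7 -> -49 -> -98 -> 98 -> 91 -> 91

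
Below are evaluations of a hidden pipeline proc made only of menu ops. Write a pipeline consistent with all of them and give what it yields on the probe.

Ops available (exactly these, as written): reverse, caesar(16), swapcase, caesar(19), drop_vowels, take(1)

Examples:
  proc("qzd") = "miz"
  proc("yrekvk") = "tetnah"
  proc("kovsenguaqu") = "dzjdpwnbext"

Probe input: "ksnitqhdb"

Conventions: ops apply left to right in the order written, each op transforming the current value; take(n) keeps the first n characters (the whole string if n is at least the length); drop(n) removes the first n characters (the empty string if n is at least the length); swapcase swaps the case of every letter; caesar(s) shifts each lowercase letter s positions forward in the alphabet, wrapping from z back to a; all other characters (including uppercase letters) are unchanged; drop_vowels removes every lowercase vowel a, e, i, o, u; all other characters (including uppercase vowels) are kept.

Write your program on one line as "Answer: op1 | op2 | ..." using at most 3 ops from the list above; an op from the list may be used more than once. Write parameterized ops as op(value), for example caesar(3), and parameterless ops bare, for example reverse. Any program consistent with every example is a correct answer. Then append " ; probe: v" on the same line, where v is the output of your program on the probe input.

caesar(16) | caesar(19) | reverse ; probe: "kmqzcrwbt"

Check, running the answer program on each example:
  "qzd" -> "gpt" -> "zim" -> "miz"
  "yrekvk" -> "ohuala" -> "hantet" -> "tetnah"
  "kovsenguaqu" -> "aeliudwkqgk" -> "txebnwpdjzd" -> "dzjdpwnbext"
  probe: "ksnitqhdb" -> "aidyjgxtr" -> "tbwrczqmk" -> "kmqzcrwbt"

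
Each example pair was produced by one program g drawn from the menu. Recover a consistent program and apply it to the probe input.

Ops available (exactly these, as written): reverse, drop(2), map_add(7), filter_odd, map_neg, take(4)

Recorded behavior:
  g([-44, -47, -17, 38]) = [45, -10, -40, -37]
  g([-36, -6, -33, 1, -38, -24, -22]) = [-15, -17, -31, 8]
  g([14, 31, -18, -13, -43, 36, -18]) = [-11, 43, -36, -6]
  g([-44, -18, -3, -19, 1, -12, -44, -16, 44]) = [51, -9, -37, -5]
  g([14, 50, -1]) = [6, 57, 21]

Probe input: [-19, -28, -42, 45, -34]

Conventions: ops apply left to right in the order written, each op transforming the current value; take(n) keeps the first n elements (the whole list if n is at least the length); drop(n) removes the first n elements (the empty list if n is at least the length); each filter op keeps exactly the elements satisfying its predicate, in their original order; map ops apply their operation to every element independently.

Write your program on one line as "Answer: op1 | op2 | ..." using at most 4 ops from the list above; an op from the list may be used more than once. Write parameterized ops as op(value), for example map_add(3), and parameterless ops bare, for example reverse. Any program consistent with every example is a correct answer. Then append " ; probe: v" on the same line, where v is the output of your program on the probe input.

reverse | map_add(7) | take(4) ; probe: [-27, 52, -35, -21]

Check, running the answer program on each example:
  [-44, -47, -17, 38] -> [38, -17, -47, -44] -> [45, -10, -40, -37] -> [45, -10, -40, -37]
  [-36, -6, -33, 1, -38, -24, -22] -> [-22, -24, -38, 1, -33, -6, -36] -> [-15, -17, -31, 8, -26, 1, -29] -> [-15, -17, -31, 8]
  [14, 31, -18, -13, -43, 36, -18] -> [-18, 36, -43, -13, -18, 31, 14] -> [-11, 43, -36, -6, -11, 38, 21] -> [-11, 43, -36, -6]
  [-44, -18, -3, -19, 1, -12, -44, -16, 44] -> [44, -16, -44, -12, 1, -19, -3, -18, -44] -> [51, -9, -37, -5, 8, -12, 4, -11, -37] -> [51, -9, -37, -5]
  [14, 50, -1] -> [-1, 50, 14] -> [6, 57, 21] -> [6, 57, 21]
  probe: [-19, -28, -42, 45, -34] -> [-34, 45, -42, -28, -19] -> [-27, 52, -35, -21, -12] -> [-27, 52, -35, -21]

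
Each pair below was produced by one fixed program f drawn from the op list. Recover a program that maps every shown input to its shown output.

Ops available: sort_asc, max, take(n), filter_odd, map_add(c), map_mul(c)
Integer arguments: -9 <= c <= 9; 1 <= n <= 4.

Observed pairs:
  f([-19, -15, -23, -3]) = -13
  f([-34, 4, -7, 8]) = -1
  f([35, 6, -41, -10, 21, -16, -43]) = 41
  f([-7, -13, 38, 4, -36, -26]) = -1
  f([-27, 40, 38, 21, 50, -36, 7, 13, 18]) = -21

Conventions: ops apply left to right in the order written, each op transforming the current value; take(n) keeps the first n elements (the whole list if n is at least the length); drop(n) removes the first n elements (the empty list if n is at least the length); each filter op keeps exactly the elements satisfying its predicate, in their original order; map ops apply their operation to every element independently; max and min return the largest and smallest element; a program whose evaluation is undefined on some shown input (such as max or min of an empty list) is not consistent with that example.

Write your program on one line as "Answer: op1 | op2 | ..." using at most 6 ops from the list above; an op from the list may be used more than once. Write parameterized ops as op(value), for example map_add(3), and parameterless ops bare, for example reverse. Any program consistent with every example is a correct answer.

filter_odd | take(3) | map_add(6) | take(1) | max

Check, running the answer program on each example:
  [-19, -15, -23, -3] -> [-19, -15, -23, -3] -> [-19, -15, -23] -> [-13, -9, -17] -> [-13] -> -13
  [-34, 4, -7, 8] -> [-7] -> [-7] -> [-1] -> [-1] -> -1
  [35, 6, -41, -10, 21, -16, -43] -> [35, -41, 21, -43] -> [35, -41, 21] -> [41, -35, 27] -> [41] -> 41
  [-7, -13, 38, 4, -36, -26] -> [-7, -13] -> [-7, -13] -> [-1, -7] -> [-1] -> -1
  [-27, 40, 38, 21, 50, -36, 7, 13, 18] -> [-27, 21, 7, 13] -> [-27, 21, 7] -> [-21, 27, 13] -> [-21] -> -21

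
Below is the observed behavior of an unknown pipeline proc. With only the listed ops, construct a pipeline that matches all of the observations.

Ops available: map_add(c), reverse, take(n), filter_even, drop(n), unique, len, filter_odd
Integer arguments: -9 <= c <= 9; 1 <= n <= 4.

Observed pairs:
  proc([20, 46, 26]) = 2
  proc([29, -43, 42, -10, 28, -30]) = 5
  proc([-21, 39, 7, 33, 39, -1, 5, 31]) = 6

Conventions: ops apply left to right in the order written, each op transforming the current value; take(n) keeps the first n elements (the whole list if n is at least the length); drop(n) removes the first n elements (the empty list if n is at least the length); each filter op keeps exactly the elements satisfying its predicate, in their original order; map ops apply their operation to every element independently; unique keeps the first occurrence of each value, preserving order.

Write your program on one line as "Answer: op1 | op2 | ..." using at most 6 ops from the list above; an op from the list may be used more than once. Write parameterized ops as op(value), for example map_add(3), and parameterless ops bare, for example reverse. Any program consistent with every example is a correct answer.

reverse | drop(1) | reverse | unique | len

Check, running the answer program on each example:
  [20, 46, 26] -> [26, 46, 20] -> [46, 20] -> [20, 46] -> [20, 46] -> 2
  [29, -43, 42, -10, 28, -30] -> [-30, 28, -10, 42, -43, 29] -> [28, -10, 42, -43, 29] -> [29, -43, 42, -10, 28] -> [29, -43, 42, -10, 28] -> 5
  [-21, 39, 7, 33, 39, -1, 5, 31] -> [31, 5, -1, 39, 33, 7, 39, -21] -> [5, -1, 39, 33, 7, 39, -21] -> [-21, 39, 7, 33, 39, -1, 5] -> [-21, 39, 7, 33, -1, 5] -> 6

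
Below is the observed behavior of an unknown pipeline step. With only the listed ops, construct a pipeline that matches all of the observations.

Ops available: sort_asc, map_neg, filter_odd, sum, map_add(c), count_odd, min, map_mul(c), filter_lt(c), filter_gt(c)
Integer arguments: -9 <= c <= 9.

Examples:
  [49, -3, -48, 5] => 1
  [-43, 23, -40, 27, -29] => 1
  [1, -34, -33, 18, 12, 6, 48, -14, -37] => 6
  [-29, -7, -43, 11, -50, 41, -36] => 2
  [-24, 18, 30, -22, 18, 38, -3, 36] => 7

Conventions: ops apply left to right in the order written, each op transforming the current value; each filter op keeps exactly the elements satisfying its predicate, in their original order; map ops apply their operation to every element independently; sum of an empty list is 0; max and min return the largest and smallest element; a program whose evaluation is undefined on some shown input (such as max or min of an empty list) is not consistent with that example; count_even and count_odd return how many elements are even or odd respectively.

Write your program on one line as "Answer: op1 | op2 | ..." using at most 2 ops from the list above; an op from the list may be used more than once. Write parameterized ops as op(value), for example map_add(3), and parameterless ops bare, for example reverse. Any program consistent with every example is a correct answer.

map_add(-7) | count_odd

Check, running the answer program on each example:
  [49, -3, -48, 5] -> [42, -10, -55, -2] -> 1
  [-43, 23, -40, 27, -29] -> [-50, 16, -47, 20, -36] -> 1
  [1, -34, -33, 18, 12, 6, 48, -14, -37] -> [-6, -41, -40, 11, 5, -1, 41, -21, -44] -> 6
  [-29, -7, -43, 11, -50, 41, -36] -> [-36, -14, -50, 4, -57, 34, -43] -> 2
  [-24, 18, 30, -22, 18, 38, -3, 36] -> [-31, 11, 23, -29, 11, 31, -10, 29] -> 7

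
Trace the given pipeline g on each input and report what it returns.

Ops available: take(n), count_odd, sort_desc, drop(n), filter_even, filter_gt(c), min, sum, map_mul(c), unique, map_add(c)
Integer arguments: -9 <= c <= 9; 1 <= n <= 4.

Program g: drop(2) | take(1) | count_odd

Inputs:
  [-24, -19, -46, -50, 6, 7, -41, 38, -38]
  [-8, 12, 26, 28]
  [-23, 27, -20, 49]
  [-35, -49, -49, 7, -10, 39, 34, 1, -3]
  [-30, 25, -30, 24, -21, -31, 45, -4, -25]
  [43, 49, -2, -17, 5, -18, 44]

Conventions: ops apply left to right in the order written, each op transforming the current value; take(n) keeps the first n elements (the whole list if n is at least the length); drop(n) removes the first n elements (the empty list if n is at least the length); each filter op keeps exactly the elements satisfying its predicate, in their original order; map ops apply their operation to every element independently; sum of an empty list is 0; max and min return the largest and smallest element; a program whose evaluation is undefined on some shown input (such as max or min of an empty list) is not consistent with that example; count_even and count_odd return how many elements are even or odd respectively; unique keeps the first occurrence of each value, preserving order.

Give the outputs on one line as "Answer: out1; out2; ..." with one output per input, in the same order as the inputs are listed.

Execution, op by op:
  [-24, -19, -46, -50, 6, 7, -41, 38, -38] -> [-46, -50, 6, 7, -41, 38, -38] -> [-46] -> 0
  [-8, 12, 26, 28] -> [26, 28] -> [26] -> 0
  [-23, 27, -20, 49] -> [-20, 49] -> [-20] -> 0
  [-35, -49, -49, 7, -10, 39, 34, 1, -3] -> [-49, 7, -10, 39, 34, 1, -3] -> [-49] -> 1
  [-30, 25, -30, 24, -21, -31, 45, -4, -25] -> [-30, 24, -21, -31, 45, -4, -25] -> [-30] -> 0
  [43, 49, -2, -17, 5, -18, 44] -> [-2, -17, 5, -18, 44] -> [-2] -> 0

0; 0; 0; 1; 0; 0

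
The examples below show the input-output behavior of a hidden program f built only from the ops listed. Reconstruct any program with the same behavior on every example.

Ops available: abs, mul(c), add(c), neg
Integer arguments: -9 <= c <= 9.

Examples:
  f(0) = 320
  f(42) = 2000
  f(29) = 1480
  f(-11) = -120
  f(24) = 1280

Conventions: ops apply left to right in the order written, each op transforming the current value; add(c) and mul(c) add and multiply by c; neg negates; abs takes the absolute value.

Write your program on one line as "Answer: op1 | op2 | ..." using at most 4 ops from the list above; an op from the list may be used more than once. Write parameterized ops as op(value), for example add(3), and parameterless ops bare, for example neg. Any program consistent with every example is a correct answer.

neg | add(-8) | mul(-8) | mul(5)

Check, running the answer program on each example:
  0 -> 0 -> -8 -> 64 -> 320
  42 -> -42 -> -50 -> 400 -> 2000
  29 -> -29 -> -37 -> 296 -> 1480
  -11 -> 11 -> 3 -> -24 -> -120
  24 -> -24 -> -32 -> 256 -> 1280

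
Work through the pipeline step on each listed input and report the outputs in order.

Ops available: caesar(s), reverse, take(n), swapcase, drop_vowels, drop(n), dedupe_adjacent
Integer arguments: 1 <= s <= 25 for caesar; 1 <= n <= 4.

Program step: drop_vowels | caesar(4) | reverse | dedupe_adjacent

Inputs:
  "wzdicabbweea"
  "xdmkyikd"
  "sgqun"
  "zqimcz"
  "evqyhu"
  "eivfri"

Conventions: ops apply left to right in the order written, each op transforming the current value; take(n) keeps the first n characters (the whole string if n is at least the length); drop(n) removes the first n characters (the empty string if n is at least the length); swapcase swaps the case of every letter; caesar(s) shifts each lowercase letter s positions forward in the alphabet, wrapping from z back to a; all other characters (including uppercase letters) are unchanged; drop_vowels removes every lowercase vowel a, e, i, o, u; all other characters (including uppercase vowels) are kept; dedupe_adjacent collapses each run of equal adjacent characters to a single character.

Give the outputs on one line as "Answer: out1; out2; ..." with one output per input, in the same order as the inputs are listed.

Execution, op by op:
  "wzdicabbweea" -> "wzdcbbw" -> "adhgffa" -> "affghda" -> "afghda"
  "xdmkyikd" -> "xdmkykd" -> "bhqocoh" -> "hocoqhb" -> "hocoqhb"
  "sgqun" -> "sgqn" -> "wkur" -> "rukw" -> "rukw"
  "zqimcz" -> "zqmcz" -> "duqgd" -> "dgqud" -> "dgqud"
  "evqyhu" -> "vqyh" -> "zucl" -> "lcuz" -> "lcuz"
  "eivfri" -> "vfr" -> "zjv" -> "vjz" -> "vjz"

"afghda"; "hocoqhb"; "rukw"; "dgqud"; "lcuz"; "vjz"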